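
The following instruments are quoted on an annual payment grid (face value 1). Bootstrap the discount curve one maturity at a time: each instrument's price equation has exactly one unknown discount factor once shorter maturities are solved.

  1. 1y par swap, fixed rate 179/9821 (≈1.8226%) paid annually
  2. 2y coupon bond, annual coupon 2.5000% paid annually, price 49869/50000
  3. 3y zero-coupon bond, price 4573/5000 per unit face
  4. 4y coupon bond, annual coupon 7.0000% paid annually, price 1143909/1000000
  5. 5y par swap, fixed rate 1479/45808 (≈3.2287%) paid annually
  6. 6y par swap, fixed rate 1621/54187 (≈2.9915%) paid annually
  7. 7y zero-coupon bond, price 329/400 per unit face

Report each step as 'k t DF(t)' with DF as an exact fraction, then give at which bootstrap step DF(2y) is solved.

1 1 9821/10000
2 2 9491/10000
3 3 4573/5000
4 4 8829/10000
5 5 8521/10000
6 6 8379/10000
7 7 329/400
DF(2y) is solved at step 2

step 1 [1y] swap r/1=179/9821: DF=(1 − 179/9821·(0))/(1+179/9821) = 9821/10000 ≈ 0.982100
step 2 [2y] bond c/1=1/40: DF=(49869/50000 − 1/40·(0.982100))/(1+1/40) = 9491/10000 ≈ 0.949100
step 3 [3y] zero: DF = P = 4573/5000 ≈ 0.914600
step 4 [4y] bond c/1=7/100: DF=(1143909/1000000 − 7/100·(0.982100+0.949100+0.914600))/(1+7/100) = 8829/10000 ≈ 0.882900
step 5 [5y] swap r/1=1479/45808: DF=(1 − 1479/45808·(0.982100+0.949100+0.914600+0.882900))/(1+1479/45808) = 8521/10000 ≈ 0.852100
step 6 [6y] swap r/1=1621/54187: DF=(1 − 1621/54187·(0.982100+0.949100+0.914600+0.882900+0.852100))/(1+1621/54187) = 8379/10000 ≈ 0.837900
step 7 [7y] zero: DF = P = 329/400 ≈ 0.822500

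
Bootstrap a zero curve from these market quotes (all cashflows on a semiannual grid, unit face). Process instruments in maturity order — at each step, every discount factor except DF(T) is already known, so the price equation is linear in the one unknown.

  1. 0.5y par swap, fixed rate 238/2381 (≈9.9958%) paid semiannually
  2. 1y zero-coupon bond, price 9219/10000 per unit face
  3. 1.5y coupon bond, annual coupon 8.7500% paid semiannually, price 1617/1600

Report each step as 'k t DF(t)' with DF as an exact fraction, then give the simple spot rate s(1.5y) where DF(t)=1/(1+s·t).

1 1/2 2381/2500
2 1 9219/10000
3 3/2 8897/10000
s(1.5y) = (1/(8897/10000) − 1)/(3/2) = 2206/26691 ≈ 8.2650%

step 1 [0.5y] swap r/2=119/2381: DF=(1 − 119/2381·(0))/(1+119/2381) = 2381/2500 ≈ 0.952400
step 2 [1y] zero: DF = P = 9219/10000 ≈ 0.921900
step 3 [1.5y] bond c/2=7/160: DF=(1617/1600 − 7/160·(0.952400+0.921900))/(1+7/160) = 8897/10000 ≈ 0.889700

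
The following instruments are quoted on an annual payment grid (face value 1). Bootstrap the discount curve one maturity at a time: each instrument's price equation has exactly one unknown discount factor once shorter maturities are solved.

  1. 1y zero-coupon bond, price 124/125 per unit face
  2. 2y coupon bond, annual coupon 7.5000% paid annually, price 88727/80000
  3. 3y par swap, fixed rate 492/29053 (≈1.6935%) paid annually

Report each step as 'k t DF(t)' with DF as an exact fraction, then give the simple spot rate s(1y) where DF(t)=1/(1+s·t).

1 1 124/125
2 2 77/80
3 3 2377/2500
s(1y) = (1/(124/125) − 1)/(1) = 1/124 ≈ 0.8065%

step 1 [1y] zero: DF = P = 124/125 ≈ 0.992000
step 2 [2y] bond c/1=3/40: DF=(88727/80000 − 3/40·(0.992000))/(1+3/40) = 77/80 ≈ 0.962500
step 3 [3y] swap r/1=492/29053: DF=(1 − 492/29053·(0.992000+0.962500))/(1+492/29053) = 2377/2500 ≈ 0.950800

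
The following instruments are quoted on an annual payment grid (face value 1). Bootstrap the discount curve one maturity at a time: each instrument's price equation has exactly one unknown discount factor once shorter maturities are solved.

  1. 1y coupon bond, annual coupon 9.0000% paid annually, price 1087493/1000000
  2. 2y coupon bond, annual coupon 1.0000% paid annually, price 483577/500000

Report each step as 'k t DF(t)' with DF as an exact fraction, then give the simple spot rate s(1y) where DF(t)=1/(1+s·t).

step 1 [1y] bond c/1=9/100: DF=(1087493/1000000 − 9/100·(0))/(1+9/100) = 9977/10000 ≈ 0.997700
step 2 [2y] bond c/1=1/100: DF=(483577/500000 − 1/100·(0.997700))/(1+1/100) = 9477/10000 ≈ 0.947700

1 1 9977/10000
2 2 9477/10000
s(1y) = (1/(9977/10000) − 1)/(1) = 23/9977 ≈ 0.2305%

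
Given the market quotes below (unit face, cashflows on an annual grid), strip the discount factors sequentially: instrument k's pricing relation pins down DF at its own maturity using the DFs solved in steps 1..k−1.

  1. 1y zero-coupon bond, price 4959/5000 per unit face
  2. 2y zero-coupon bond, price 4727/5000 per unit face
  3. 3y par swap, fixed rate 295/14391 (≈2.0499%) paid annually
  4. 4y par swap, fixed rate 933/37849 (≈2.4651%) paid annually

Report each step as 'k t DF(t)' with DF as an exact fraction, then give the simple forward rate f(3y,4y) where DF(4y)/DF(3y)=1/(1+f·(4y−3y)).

1 1 4959/5000
2 2 4727/5000
3 3 941/1000
4 4 9067/10000
f(3y,4y) = ((941/1000)/(9067/10000) − 1)/(1) = 343/9067 ≈ 3.7829%

step 1 [1y] zero: DF = P = 4959/5000 ≈ 0.991800
step 2 [2y] zero: DF = P = 4727/5000 ≈ 0.945400
step 3 [3y] swap r/1=295/14391: DF=(1 − 295/14391·(0.991800+0.945400))/(1+295/14391) = 941/1000 ≈ 0.941000
step 4 [4y] swap r/1=933/37849: DF=(1 − 933/37849·(0.991800+0.945400+0.941000))/(1+933/37849) = 9067/10000 ≈ 0.906700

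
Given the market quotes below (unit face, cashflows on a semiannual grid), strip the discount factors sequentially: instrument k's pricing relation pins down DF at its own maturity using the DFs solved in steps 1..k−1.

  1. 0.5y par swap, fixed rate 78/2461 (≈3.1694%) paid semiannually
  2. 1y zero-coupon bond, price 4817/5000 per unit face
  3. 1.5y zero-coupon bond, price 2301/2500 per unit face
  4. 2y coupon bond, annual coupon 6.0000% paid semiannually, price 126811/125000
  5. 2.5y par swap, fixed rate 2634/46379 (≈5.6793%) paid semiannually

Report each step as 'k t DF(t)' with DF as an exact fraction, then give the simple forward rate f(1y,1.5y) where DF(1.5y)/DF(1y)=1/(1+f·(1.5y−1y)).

1 1/2 2461/2500
2 1 4817/5000
3 3/2 2301/2500
4 2 4507/5000
5 5/2 8683/10000
f(1y,1.5y) = ((4817/5000)/(2301/2500) − 1)/(1/2) = 215/2301 ≈ 9.3438%

step 1 [0.5y] swap r/2=39/2461: DF=(1 − 39/2461·(0))/(1+39/2461) = 2461/2500 ≈ 0.984400
step 2 [1y] zero: DF = P = 4817/5000 ≈ 0.963400
step 3 [1.5y] zero: DF = P = 2301/2500 ≈ 0.920400
step 4 [2y] bond c/2=3/100: DF=(126811/125000 − 3/100·(0.984400+0.963400+0.920400))/(1+3/100) = 4507/5000 ≈ 0.901400
step 5 [2.5y] swap r/2=1317/46379: DF=(1 − 1317/46379·(0.984400+0.963400+0.920400+0.901400))/(1+1317/46379) = 8683/10000 ≈ 0.868300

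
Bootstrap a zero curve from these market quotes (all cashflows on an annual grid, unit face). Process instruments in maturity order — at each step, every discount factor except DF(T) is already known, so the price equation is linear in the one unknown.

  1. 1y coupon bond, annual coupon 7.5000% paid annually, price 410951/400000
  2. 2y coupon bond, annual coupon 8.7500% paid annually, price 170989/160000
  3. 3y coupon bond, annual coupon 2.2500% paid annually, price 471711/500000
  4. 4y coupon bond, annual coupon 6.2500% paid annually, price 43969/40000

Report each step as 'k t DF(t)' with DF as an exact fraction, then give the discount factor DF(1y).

step 1 [1y] bond c/1=3/40: DF=(410951/400000 − 3/40·(0))/(1+3/40) = 9557/10000 ≈ 0.955700
step 2 [2y] bond c/1=7/80: DF=(170989/160000 − 7/80·(0.955700))/(1+7/80) = 4529/5000 ≈ 0.905800
step 3 [3y] bond c/1=9/400: DF=(471711/500000 − 9/400·(0.955700+0.905800))/(1+9/400) = 8817/10000 ≈ 0.881700
step 4 [4y] bond c/1=1/16: DF=(43969/40000 − 1/16·(0.955700+0.905800+0.881700))/(1+1/16) = 2183/2500 ≈ 0.873200

1 1 9557/10000
2 2 4529/5000
3 3 8817/10000
4 4 2183/2500
DF(1y) = 9557/10000 ≈ 0.955700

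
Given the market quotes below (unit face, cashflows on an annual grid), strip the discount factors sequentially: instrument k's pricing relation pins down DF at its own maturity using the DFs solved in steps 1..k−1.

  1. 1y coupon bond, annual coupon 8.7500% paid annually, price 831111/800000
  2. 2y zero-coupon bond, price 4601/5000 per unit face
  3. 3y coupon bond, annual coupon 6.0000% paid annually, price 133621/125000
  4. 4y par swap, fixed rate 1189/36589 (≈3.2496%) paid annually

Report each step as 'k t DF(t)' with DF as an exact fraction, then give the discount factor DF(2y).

1 1 9553/10000
2 2 4601/5000
3 3 9023/10000
4 4 8811/10000
DF(2y) = 4601/5000 ≈ 0.920200

step 1 [1y] bond c/1=7/80: DF=(831111/800000 − 7/80·(0))/(1+7/80) = 9553/10000 ≈ 0.955300
step 2 [2y] zero: DF = P = 4601/5000 ≈ 0.920200
step 3 [3y] bond c/1=3/50: DF=(133621/125000 − 3/50·(0.955300+0.920200))/(1+3/50) = 9023/10000 ≈ 0.902300
step 4 [4y] swap r/1=1189/36589: DF=(1 − 1189/36589·(0.955300+0.920200+0.902300))/(1+1189/36589) = 8811/10000 ≈ 0.881100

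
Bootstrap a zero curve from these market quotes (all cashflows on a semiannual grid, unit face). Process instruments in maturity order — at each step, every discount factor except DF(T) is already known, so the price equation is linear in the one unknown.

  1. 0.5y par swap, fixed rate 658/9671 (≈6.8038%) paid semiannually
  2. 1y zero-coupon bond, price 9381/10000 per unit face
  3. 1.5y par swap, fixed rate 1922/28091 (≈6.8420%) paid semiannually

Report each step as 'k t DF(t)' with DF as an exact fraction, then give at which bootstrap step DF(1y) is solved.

1 1/2 9671/10000
2 1 9381/10000
3 3/2 9039/10000
DF(1y) is solved at step 2

step 1 [0.5y] swap r/2=329/9671: DF=(1 − 329/9671·(0))/(1+329/9671) = 9671/10000 ≈ 0.967100
step 2 [1y] zero: DF = P = 9381/10000 ≈ 0.938100
step 3 [1.5y] swap r/2=961/28091: DF=(1 − 961/28091·(0.967100+0.938100))/(1+961/28091) = 9039/10000 ≈ 0.903900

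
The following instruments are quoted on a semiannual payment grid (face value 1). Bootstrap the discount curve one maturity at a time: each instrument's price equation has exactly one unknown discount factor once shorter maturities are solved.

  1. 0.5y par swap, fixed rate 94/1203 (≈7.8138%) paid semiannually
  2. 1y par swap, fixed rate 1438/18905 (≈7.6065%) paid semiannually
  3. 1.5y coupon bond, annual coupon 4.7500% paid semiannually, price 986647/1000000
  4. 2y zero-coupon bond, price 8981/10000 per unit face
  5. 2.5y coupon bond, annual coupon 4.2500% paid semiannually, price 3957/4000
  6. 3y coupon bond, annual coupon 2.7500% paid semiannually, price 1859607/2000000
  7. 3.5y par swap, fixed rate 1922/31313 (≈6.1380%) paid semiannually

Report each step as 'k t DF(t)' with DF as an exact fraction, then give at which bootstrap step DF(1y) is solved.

1 1/2 1203/1250
2 1 9281/10000
3 3/2 9199/10000
4 2 8981/10000
5 5/2 1783/2000
6 3 2137/2500
7 7/2 4039/5000
DF(1y) is solved at step 2

step 1 [0.5y] swap r/2=47/1203: DF=(1 − 47/1203·(0))/(1+47/1203) = 1203/1250 ≈ 0.962400
step 2 [1y] swap r/2=719/18905: DF=(1 − 719/18905·(0.962400))/(1+719/18905) = 9281/10000 ≈ 0.928100
step 3 [1.5y] bond c/2=19/800: DF=(986647/1000000 − 19/800·(0.962400+0.928100))/(1+19/800) = 9199/10000 ≈ 0.919900
step 4 [2y] zero: DF = P = 8981/10000 ≈ 0.898100
step 5 [2.5y] bond c/2=17/800: DF=(3957/4000 − 17/800·(0.962400+0.928100+0.919900+0.898100))/(1+17/800) = 1783/2000 ≈ 0.891500
step 6 [3y] bond c/2=11/800: DF=(1859607/2000000 − 11/800·(0.962400+0.928100+0.919900+0.898100+0.891500))/(1+11/800) = 2137/2500 ≈ 0.854800
step 7 [3.5y] swap r/2=961/31313: DF=(1 − 961/31313·(0.962400+0.928100+0.919900+0.898100+0.891500+0.854800))/(1+961/31313) = 4039/5000 ≈ 0.807800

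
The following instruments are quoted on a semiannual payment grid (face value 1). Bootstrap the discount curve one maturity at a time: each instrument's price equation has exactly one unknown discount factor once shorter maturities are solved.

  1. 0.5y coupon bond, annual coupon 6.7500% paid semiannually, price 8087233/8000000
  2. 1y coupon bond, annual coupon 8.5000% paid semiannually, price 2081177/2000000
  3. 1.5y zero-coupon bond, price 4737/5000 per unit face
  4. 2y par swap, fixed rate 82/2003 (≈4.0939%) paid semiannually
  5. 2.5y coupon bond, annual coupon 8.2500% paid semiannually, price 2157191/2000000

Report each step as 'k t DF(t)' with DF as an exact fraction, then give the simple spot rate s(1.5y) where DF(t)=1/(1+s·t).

step 1 [0.5y] bond c/2=27/800: DF=(8087233/8000000 − 27/800·(0))/(1+27/800) = 9779/10000 ≈ 0.977900
step 2 [1y] bond c/2=17/400: DF=(2081177/2000000 − 17/400·(0.977900))/(1+17/400) = 9583/10000 ≈ 0.958300
step 3 [1.5y] zero: DF = P = 4737/5000 ≈ 0.947400
step 4 [2y] swap r/2=41/2003: DF=(1 − 41/2003·(0.977900+0.958300+0.947400))/(1+41/2003) = 9221/10000 ≈ 0.922100
step 5 [2.5y] bond c/2=33/800: DF=(2157191/2000000 − 33/800·(0.977900+0.958300+0.947400+0.922100))/(1+33/800) = 8851/10000 ≈ 0.885100

1 1/2 9779/10000
2 1 9583/10000
3 3/2 4737/5000
4 2 9221/10000
5 5/2 8851/10000
s(1.5y) = (1/(4737/5000) − 1)/(3/2) = 526/14211 ≈ 3.7014%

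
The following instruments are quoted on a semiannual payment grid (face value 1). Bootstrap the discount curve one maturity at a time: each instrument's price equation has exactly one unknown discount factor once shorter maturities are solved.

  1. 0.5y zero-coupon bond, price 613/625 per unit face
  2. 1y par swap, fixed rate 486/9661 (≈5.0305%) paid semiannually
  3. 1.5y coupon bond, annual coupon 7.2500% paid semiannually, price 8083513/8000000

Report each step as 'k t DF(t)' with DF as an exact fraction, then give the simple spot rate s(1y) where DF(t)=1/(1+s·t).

step 1 [0.5y] zero: DF = P = 613/625 ≈ 0.980800
step 2 [1y] swap r/2=243/9661: DF=(1 − 243/9661·(0.980800))/(1+243/9661) = 4757/5000 ≈ 0.951400
step 3 [1.5y] bond c/2=29/800: DF=(8083513/8000000 − 29/800·(0.980800+0.951400))/(1+29/800) = 363/400 ≈ 0.907500

1 1/2 613/625
2 1 4757/5000
3 3/2 363/400
s(1y) = (1/(4757/5000) − 1)/(1) = 243/4757 ≈ 5.1083%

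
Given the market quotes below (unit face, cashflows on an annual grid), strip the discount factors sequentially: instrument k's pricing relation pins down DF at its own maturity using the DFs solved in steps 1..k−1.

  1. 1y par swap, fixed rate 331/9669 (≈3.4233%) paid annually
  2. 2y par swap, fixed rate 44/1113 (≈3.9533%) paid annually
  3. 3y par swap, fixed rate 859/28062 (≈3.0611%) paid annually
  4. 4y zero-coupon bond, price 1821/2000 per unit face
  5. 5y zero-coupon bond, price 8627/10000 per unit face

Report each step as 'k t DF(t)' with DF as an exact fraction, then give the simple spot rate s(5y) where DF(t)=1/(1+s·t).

1 1 9669/10000
2 2 2313/2500
3 3 9141/10000
4 4 1821/2000
5 5 8627/10000
s(5y) = (1/(8627/10000) − 1)/(5) = 1373/43135 ≈ 3.1830%

step 1 [1y] swap r/1=331/9669: DF=(1 − 331/9669·(0))/(1+331/9669) = 9669/10000 ≈ 0.966900
step 2 [2y] swap r/1=44/1113: DF=(1 − 44/1113·(0.966900))/(1+44/1113) = 2313/2500 ≈ 0.925200
step 3 [3y] swap r/1=859/28062: DF=(1 − 859/28062·(0.966900+0.925200))/(1+859/28062) = 9141/10000 ≈ 0.914100
step 4 [4y] zero: DF = P = 1821/2000 ≈ 0.910500
step 5 [5y] zero: DF = P = 8627/10000 ≈ 0.862700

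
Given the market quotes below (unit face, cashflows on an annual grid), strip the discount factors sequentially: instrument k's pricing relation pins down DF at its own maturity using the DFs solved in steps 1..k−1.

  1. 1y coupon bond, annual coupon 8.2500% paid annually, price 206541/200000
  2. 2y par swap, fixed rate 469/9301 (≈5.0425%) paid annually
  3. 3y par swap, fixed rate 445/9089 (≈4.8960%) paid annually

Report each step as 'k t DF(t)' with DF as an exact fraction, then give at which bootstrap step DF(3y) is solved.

step 1 [1y] bond c/1=33/400: DF=(206541/200000 − 33/400·(0))/(1+33/400) = 477/500 ≈ 0.954000
step 2 [2y] swap r/1=469/9301: DF=(1 − 469/9301·(0.954000))/(1+469/9301) = 4531/5000 ≈ 0.906200
step 3 [3y] swap r/1=445/9089: DF=(1 − 445/9089·(0.954000+0.906200))/(1+445/9089) = 1733/2000 ≈ 0.866500

1 1 477/500
2 2 4531/5000
3 3 1733/2000
DF(3y) is solved at step 3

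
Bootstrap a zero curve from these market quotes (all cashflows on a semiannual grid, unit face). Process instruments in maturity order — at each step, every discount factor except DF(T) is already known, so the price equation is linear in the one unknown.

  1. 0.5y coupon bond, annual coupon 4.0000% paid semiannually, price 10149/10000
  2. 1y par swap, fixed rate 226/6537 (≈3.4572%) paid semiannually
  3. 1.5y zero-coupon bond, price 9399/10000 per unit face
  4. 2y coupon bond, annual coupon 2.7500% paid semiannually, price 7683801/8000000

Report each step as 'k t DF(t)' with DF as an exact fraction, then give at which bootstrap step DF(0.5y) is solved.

1 1/2 199/200
2 1 9661/10000
3 3/2 9399/10000
4 2 9081/10000
DF(0.5y) is solved at step 1

step 1 [0.5y] bond c/2=1/50: DF=(10149/10000 − 1/50·(0))/(1+1/50) = 199/200 ≈ 0.995000
step 2 [1y] swap r/2=113/6537: DF=(1 − 113/6537·(0.995000))/(1+113/6537) = 9661/10000 ≈ 0.966100
step 3 [1.5y] zero: DF = P = 9399/10000 ≈ 0.939900
step 4 [2y] bond c/2=11/800: DF=(7683801/8000000 − 11/800·(0.995000+0.966100+0.939900))/(1+11/800) = 9081/10000 ≈ 0.908100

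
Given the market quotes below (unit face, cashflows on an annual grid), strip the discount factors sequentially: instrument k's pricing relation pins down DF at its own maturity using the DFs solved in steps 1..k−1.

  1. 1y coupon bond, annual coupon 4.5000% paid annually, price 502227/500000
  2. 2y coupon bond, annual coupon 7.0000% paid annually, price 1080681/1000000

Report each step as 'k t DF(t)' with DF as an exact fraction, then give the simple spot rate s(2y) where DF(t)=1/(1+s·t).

1 1 2403/2500
2 2 9471/10000
s(2y) = (1/(9471/10000) − 1)/(2) = 529/18942 ≈ 2.7927%

step 1 [1y] bond c/1=9/200: DF=(502227/500000 − 9/200·(0))/(1+9/200) = 2403/2500 ≈ 0.961200
step 2 [2y] bond c/1=7/100: DF=(1080681/1000000 − 7/100·(0.961200))/(1+7/100) = 9471/10000 ≈ 0.947100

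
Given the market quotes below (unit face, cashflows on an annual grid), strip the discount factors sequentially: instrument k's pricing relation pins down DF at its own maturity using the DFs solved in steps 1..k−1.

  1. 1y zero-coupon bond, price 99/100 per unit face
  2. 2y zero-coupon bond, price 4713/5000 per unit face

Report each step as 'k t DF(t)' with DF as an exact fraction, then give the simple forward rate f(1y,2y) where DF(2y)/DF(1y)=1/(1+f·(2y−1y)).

step 1 [1y] zero: DF = P = 99/100 ≈ 0.990000
step 2 [2y] zero: DF = P = 4713/5000 ≈ 0.942600

1 1 99/100
2 2 4713/5000
f(1y,2y) = ((99/100)/(4713/5000) − 1)/(1) = 79/1571 ≈ 5.0286%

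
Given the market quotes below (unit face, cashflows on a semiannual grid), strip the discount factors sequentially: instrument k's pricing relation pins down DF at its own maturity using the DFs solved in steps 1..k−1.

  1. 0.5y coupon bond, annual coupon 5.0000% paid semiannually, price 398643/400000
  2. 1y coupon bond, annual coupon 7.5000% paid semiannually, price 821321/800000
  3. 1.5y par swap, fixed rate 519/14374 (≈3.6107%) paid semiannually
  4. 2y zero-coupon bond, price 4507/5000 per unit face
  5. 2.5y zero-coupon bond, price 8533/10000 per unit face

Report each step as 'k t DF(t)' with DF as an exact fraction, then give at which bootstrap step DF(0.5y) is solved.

1 1/2 9723/10000
2 1 1193/1250
3 3/2 9481/10000
4 2 4507/5000
5 5/2 8533/10000
DF(0.5y) is solved at step 1

step 1 [0.5y] bond c/2=1/40: DF=(398643/400000 − 1/40·(0))/(1+1/40) = 9723/10000 ≈ 0.972300
step 2 [1y] bond c/2=3/80: DF=(821321/800000 − 3/80·(0.972300))/(1+3/80) = 1193/1250 ≈ 0.954400
step 3 [1.5y] swap r/2=519/28748: DF=(1 − 519/28748·(0.972300+0.954400))/(1+519/28748) = 9481/10000 ≈ 0.948100
step 4 [2y] zero: DF = P = 4507/5000 ≈ 0.901400
step 5 [2.5y] zero: DF = P = 8533/10000 ≈ 0.853300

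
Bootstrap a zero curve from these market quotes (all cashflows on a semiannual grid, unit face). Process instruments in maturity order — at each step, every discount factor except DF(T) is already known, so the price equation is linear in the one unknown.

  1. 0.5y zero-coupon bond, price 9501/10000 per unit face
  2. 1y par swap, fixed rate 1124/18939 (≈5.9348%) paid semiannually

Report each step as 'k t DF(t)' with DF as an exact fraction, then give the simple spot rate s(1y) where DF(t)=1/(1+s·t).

1 1/2 9501/10000
2 1 4719/5000
s(1y) = (1/(4719/5000) − 1)/(1) = 281/4719 ≈ 5.9547%

step 1 [0.5y] zero: DF = P = 9501/10000 ≈ 0.950100
step 2 [1y] swap r/2=562/18939: DF=(1 − 562/18939·(0.950100))/(1+562/18939) = 4719/5000 ≈ 0.943800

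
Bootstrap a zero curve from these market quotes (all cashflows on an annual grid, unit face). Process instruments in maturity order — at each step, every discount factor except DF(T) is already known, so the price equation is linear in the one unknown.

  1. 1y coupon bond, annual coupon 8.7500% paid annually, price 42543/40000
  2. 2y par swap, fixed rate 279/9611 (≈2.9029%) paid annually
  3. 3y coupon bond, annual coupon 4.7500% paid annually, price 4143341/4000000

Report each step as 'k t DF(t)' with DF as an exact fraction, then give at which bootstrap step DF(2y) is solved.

1 1 489/500
2 2 4721/5000
3 3 9017/10000
DF(2y) is solved at step 2

step 1 [1y] bond c/1=7/80: DF=(42543/40000 − 7/80·(0))/(1+7/80) = 489/500 ≈ 0.978000
step 2 [2y] swap r/1=279/9611: DF=(1 − 279/9611·(0.978000))/(1+279/9611) = 4721/5000 ≈ 0.944200
step 3 [3y] bond c/1=19/400: DF=(4143341/4000000 − 19/400·(0.978000+0.944200))/(1+19/400) = 9017/10000 ≈ 0.901700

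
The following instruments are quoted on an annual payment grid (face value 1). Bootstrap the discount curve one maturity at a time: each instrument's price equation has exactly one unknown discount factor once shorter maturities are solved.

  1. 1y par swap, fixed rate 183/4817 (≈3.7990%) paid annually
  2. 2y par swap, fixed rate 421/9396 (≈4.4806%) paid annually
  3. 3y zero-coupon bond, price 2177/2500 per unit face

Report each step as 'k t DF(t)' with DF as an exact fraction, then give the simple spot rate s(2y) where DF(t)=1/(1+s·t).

step 1 [1y] swap r/1=183/4817: DF=(1 − 183/4817·(0))/(1+183/4817) = 4817/5000 ≈ 0.963400
step 2 [2y] swap r/1=421/9396: DF=(1 − 421/9396·(0.963400))/(1+421/9396) = 4579/5000 ≈ 0.915800
step 3 [3y] zero: DF = P = 2177/2500 ≈ 0.870800

1 1 4817/5000
2 2 4579/5000
3 3 2177/2500
s(2y) = (1/(4579/5000) − 1)/(2) = 421/9158 ≈ 4.5971%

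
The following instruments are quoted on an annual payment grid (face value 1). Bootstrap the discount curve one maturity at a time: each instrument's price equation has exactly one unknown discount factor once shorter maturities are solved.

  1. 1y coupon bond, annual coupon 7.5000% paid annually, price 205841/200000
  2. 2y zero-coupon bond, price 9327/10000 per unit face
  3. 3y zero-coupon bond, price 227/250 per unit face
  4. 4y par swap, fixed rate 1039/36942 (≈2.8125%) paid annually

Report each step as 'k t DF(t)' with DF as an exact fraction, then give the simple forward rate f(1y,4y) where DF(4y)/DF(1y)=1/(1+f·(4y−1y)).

1 1 4787/5000
2 2 9327/10000
3 3 227/250
4 4 8961/10000
f(1y,4y) = ((4787/5000)/(8961/10000) − 1)/(3) = 613/26883 ≈ 2.2803%

step 1 [1y] bond c/1=3/40: DF=(205841/200000 − 3/40·(0))/(1+3/40) = 4787/5000 ≈ 0.957400
step 2 [2y] zero: DF = P = 9327/10000 ≈ 0.932700
step 3 [3y] zero: DF = P = 227/250 ≈ 0.908000
step 4 [4y] swap r/1=1039/36942: DF=(1 − 1039/36942·(0.957400+0.932700+0.908000))/(1+1039/36942) = 8961/10000 ≈ 0.896100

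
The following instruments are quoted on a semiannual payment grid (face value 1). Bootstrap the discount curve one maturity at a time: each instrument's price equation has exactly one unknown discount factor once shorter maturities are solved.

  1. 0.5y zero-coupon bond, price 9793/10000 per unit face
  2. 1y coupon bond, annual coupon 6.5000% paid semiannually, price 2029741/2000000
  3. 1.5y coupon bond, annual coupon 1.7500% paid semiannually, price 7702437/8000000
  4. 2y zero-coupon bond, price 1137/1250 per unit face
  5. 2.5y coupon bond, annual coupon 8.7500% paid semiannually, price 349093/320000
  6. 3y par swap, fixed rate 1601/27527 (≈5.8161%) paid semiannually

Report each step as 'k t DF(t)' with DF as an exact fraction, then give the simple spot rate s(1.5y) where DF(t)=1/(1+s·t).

1 1/2 9793/10000
2 1 9521/10000
3 3/2 9377/10000
4 2 1137/1250
5 5/2 2217/2500
6 3 8399/10000
s(1.5y) = (1/(9377/10000) − 1)/(3/2) = 1246/28131 ≈ 4.4293%

step 1 [0.5y] zero: DF = P = 9793/10000 ≈ 0.979300
step 2 [1y] bond c/2=13/400: DF=(2029741/2000000 − 13/400·(0.979300))/(1+13/400) = 9521/10000 ≈ 0.952100
step 3 [1.5y] bond c/2=7/800: DF=(7702437/8000000 − 7/800·(0.979300+0.952100))/(1+7/800) = 9377/10000 ≈ 0.937700
step 4 [2y] zero: DF = P = 1137/1250 ≈ 0.909600
step 5 [2.5y] bond c/2=7/160: DF=(349093/320000 − 7/160·(0.979300+0.952100+0.937700+0.909600))/(1+7/160) = 2217/2500 ≈ 0.886800
step 6 [3y] swap r/2=1601/55054: DF=(1 − 1601/55054·(0.979300+0.952100+0.937700+0.909600+0.886800))/(1+1601/55054) = 8399/10000 ≈ 0.839900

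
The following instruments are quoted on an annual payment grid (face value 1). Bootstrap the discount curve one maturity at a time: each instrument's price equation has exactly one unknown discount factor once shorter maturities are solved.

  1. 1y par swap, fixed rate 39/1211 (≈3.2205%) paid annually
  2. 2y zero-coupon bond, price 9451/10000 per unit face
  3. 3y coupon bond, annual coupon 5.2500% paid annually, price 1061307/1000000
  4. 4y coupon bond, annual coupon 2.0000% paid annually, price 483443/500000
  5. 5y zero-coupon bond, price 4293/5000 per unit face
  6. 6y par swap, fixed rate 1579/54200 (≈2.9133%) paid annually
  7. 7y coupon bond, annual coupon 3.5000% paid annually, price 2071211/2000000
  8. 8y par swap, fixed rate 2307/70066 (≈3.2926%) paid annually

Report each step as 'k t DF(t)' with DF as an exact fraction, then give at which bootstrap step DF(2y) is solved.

step 1 [1y] swap r/1=39/1211: DF=(1 − 39/1211·(0))/(1+39/1211) = 1211/1250 ≈ 0.968800
step 2 [2y] zero: DF = P = 9451/10000 ≈ 0.945100
step 3 [3y] bond c/1=21/400: DF=(1061307/1000000 − 21/400·(0.968800+0.945100))/(1+21/400) = 9129/10000 ≈ 0.912900
step 4 [4y] bond c/1=1/50: DF=(483443/500000 − 1/50·(0.968800+0.945100+0.912900))/(1+1/50) = 357/400 ≈ 0.892500
step 5 [5y] zero: DF = P = 4293/5000 ≈ 0.858600
step 6 [6y] swap r/1=1579/54200: DF=(1 − 1579/54200·(0.968800+0.945100+0.912900+0.892500+0.858600))/(1+1579/54200) = 8421/10000 ≈ 0.842100
step 7 [7y] bond c/1=7/200: DF=(2071211/2000000 − 7/200·(0.968800+0.945100+0.912900+0.892500+0.858600+0.842100))/(1+7/200) = 8173/10000 ≈ 0.817300
step 8 [8y] swap r/1=2307/70066: DF=(1 − 2307/70066·(0.968800+0.945100+0.912900+0.892500+0.858600+0.842100+0.817300))/(1+2307/70066) = 7693/10000 ≈ 0.769300

1 1 1211/1250
2 2 9451/10000
3 3 9129/10000
4 4 357/400
5 5 4293/5000
6 6 8421/10000
7 7 8173/10000
8 8 7693/10000
DF(2y) is solved at step 2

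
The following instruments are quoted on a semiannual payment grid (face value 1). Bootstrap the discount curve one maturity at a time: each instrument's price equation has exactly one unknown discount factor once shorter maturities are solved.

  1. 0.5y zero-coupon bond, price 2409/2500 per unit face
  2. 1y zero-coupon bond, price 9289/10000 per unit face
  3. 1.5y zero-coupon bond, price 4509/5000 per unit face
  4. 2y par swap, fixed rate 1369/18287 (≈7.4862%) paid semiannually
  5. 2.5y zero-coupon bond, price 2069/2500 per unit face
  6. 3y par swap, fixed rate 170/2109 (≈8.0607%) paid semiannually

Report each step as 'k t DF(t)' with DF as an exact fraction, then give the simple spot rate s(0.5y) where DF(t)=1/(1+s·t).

step 1 [0.5y] zero: DF = P = 2409/2500 ≈ 0.963600
step 2 [1y] zero: DF = P = 9289/10000 ≈ 0.928900
step 3 [1.5y] zero: DF = P = 4509/5000 ≈ 0.901800
step 4 [2y] swap r/2=1369/36574: DF=(1 − 1369/36574·(0.963600+0.928900+0.901800))/(1+1369/36574) = 8631/10000 ≈ 0.863100
step 5 [2.5y] zero: DF = P = 2069/2500 ≈ 0.827600
step 6 [3y] swap r/2=85/2109: DF=(1 − 85/2109·(0.963600+0.928900+0.901800+0.863100+0.827600))/(1+85/2109) = 63/80 ≈ 0.787500

1 1/2 2409/2500
2 1 9289/10000
3 3/2 4509/5000
4 2 8631/10000
5 5/2 2069/2500
6 3 63/80
s(0.5y) = (1/(2409/2500) − 1)/(1/2) = 182/2409 ≈ 7.5550%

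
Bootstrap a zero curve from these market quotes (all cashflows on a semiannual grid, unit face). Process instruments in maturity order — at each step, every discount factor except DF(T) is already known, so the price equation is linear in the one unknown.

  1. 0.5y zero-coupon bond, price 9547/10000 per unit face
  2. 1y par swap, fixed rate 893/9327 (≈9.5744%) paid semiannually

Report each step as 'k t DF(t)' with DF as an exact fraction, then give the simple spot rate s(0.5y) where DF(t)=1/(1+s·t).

step 1 [0.5y] zero: DF = P = 9547/10000 ≈ 0.954700
step 2 [1y] swap r/2=893/18654: DF=(1 − 893/18654·(0.954700))/(1+893/18654) = 9107/10000 ≈ 0.910700

1 1/2 9547/10000
2 1 9107/10000
s(0.5y) = (1/(9547/10000) − 1)/(1/2) = 906/9547 ≈ 9.4899%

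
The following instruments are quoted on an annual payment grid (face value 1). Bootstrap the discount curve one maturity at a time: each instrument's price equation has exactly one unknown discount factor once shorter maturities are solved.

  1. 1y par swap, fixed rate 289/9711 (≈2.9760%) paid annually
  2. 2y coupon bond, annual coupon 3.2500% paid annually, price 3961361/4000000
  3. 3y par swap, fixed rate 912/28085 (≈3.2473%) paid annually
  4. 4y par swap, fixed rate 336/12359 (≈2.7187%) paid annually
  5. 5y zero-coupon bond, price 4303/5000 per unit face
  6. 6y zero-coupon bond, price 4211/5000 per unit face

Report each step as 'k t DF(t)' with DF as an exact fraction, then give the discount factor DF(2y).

step 1 [1y] swap r/1=289/9711: DF=(1 − 289/9711·(0))/(1+289/9711) = 9711/10000 ≈ 0.971100
step 2 [2y] bond c/1=13/400: DF=(3961361/4000000 − 13/400·(0.971100))/(1+13/400) = 4643/5000 ≈ 0.928600
step 3 [3y] swap r/1=912/28085: DF=(1 − 912/28085·(0.971100+0.928600))/(1+912/28085) = 568/625 ≈ 0.908800
step 4 [4y] swap r/1=336/12359: DF=(1 − 336/12359·(0.971100+0.928600+0.908800))/(1+336/12359) = 562/625 ≈ 0.899200
step 5 [5y] zero: DF = P = 4303/5000 ≈ 0.860600
step 6 [6y] zero: DF = P = 4211/5000 ≈ 0.842200

1 1 9711/10000
2 2 4643/5000
3 3 568/625
4 4 562/625
5 5 4303/5000
6 6 4211/5000
DF(2y) = 4643/5000 ≈ 0.928600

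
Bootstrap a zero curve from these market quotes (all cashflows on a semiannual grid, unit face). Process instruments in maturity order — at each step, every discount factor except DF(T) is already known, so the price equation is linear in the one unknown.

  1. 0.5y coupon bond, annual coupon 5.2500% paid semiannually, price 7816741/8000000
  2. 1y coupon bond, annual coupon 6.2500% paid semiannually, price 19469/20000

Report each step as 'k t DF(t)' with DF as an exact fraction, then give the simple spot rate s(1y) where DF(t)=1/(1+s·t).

1 1/2 9521/10000
2 1 9151/10000
s(1y) = (1/(9151/10000) − 1)/(1) = 849/9151 ≈ 9.2777%

step 1 [0.5y] bond c/2=21/800: DF=(7816741/8000000 − 21/800·(0))/(1+21/800) = 9521/10000 ≈ 0.952100
step 2 [1y] bond c/2=1/32: DF=(19469/20000 − 1/32·(0.952100))/(1+1/32) = 9151/10000 ≈ 0.915100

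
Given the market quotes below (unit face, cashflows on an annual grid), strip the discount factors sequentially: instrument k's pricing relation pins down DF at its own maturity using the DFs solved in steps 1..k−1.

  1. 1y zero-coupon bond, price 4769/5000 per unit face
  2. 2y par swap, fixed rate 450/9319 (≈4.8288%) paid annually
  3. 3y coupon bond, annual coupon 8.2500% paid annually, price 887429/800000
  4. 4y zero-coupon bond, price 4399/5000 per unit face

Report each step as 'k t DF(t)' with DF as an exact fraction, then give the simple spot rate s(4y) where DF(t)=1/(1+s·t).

step 1 [1y] zero: DF = P = 4769/5000 ≈ 0.953800
step 2 [2y] swap r/1=450/9319: DF=(1 − 450/9319·(0.953800))/(1+450/9319) = 91/100 ≈ 0.910000
step 3 [3y] bond c/1=33/400: DF=(887429/800000 − 33/400·(0.953800+0.910000))/(1+33/400) = 8827/10000 ≈ 0.882700
step 4 [4y] zero: DF = P = 4399/5000 ≈ 0.879800

1 1 4769/5000
2 2 91/100
3 3 8827/10000
4 4 4399/5000
s(4y) = (1/(4399/5000) − 1)/(4) = 601/17596 ≈ 3.4155%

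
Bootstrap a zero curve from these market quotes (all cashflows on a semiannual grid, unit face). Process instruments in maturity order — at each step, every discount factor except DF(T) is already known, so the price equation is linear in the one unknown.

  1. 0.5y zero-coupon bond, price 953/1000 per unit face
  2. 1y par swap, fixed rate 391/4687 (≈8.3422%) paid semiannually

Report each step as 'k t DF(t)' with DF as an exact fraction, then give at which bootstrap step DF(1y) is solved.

1 1/2 953/1000
2 1 4609/5000
DF(1y) is solved at step 2

step 1 [0.5y] zero: DF = P = 953/1000 ≈ 0.953000
step 2 [1y] swap r/2=391/9374: DF=(1 − 391/9374·(0.953000))/(1+391/9374) = 4609/5000 ≈ 0.921800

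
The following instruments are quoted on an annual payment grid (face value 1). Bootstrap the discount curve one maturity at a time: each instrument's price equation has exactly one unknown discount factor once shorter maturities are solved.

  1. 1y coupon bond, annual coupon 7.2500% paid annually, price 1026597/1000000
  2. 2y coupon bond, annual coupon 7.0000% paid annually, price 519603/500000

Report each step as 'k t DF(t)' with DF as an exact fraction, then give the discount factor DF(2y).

1 1 2393/2500
2 2 4543/5000
DF(2y) = 4543/5000 ≈ 0.908600

step 1 [1y] bond c/1=29/400: DF=(1026597/1000000 − 29/400·(0))/(1+29/400) = 2393/2500 ≈ 0.957200
step 2 [2y] bond c/1=7/100: DF=(519603/500000 − 7/100·(0.957200))/(1+7/100) = 4543/5000 ≈ 0.908600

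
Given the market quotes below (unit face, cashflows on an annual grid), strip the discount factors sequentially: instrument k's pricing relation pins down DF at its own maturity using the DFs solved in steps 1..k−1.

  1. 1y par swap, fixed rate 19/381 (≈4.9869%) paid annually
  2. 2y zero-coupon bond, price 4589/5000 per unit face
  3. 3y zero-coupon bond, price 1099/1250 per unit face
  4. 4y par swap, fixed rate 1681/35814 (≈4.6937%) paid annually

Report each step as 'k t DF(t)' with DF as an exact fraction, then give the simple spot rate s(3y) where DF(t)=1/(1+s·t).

step 1 [1y] swap r/1=19/381: DF=(1 − 19/381·(0))/(1+19/381) = 381/400 ≈ 0.952500
step 2 [2y] zero: DF = P = 4589/5000 ≈ 0.917800
step 3 [3y] zero: DF = P = 1099/1250 ≈ 0.879200
step 4 [4y] swap r/1=1681/35814: DF=(1 − 1681/35814·(0.952500+0.917800+0.879200))/(1+1681/35814) = 8319/10000 ≈ 0.831900

1 1 381/400
2 2 4589/5000
3 3 1099/1250
4 4 8319/10000
s(3y) = (1/(1099/1250) − 1)/(3) = 151/3297 ≈ 4.5799%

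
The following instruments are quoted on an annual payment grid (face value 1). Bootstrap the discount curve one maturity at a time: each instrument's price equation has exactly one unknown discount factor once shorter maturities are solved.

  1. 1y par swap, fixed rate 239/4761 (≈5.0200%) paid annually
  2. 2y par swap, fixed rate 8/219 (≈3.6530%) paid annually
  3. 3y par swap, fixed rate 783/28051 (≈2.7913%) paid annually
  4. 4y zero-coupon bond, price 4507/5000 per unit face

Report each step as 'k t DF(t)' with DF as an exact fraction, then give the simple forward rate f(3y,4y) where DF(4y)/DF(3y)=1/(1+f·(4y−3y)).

step 1 [1y] swap r/1=239/4761: DF=(1 − 239/4761·(0))/(1+239/4761) = 4761/5000 ≈ 0.952200
step 2 [2y] swap r/1=8/219: DF=(1 − 8/219·(0.952200))/(1+8/219) = 582/625 ≈ 0.931200
step 3 [3y] swap r/1=783/28051: DF=(1 − 783/28051·(0.952200+0.931200))/(1+783/28051) = 9217/10000 ≈ 0.921700
step 4 [4y] zero: DF = P = 4507/5000 ≈ 0.901400

1 1 4761/5000
2 2 582/625
3 3 9217/10000
4 4 4507/5000
f(3y,4y) = ((9217/10000)/(4507/5000) − 1)/(1) = 203/9014 ≈ 2.2521%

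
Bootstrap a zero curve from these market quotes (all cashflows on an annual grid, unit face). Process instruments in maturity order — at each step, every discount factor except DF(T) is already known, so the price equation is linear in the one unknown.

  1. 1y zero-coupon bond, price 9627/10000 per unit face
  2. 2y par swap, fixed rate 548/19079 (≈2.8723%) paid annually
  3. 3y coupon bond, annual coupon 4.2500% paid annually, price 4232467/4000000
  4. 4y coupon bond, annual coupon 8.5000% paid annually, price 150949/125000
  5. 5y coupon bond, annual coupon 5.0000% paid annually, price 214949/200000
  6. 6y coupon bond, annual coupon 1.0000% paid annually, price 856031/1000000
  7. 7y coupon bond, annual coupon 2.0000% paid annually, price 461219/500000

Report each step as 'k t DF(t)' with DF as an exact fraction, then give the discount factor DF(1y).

step 1 [1y] zero: DF = P = 9627/10000 ≈ 0.962700
step 2 [2y] swap r/1=548/19079: DF=(1 − 548/19079·(0.962700))/(1+548/19079) = 2363/2500 ≈ 0.945200
step 3 [3y] bond c/1=17/400: DF=(4232467/4000000 − 17/400·(0.962700+0.945200))/(1+17/400) = 2343/2500 ≈ 0.937200
step 4 [4y] bond c/1=17/200: DF=(150949/125000 − 17/200·(0.962700+0.945200+0.937200))/(1+17/200) = 8901/10000 ≈ 0.890100
step 5 [5y] bond c/1=1/20: DF=(214949/200000 − 1/20·(0.962700+0.945200+0.937200+0.890100))/(1+1/20) = 8457/10000 ≈ 0.845700
step 6 [6y] bond c/1=1/100: DF=(856031/1000000 − 1/100·(0.962700+0.945200+0.937200+0.890100+0.845700))/(1+1/100) = 4011/5000 ≈ 0.802200
step 7 [7y] bond c/1=1/50: DF=(461219/500000 − 1/50·(0.962700+0.945200+0.937200+0.890100+0.845700+0.802200))/(1+1/50) = 1997/2500 ≈ 0.798800

1 1 9627/10000
2 2 2363/2500
3 3 2343/2500
4 4 8901/10000
5 5 8457/10000
6 6 4011/5000
7 7 1997/2500
DF(1y) = 9627/10000 ≈ 0.962700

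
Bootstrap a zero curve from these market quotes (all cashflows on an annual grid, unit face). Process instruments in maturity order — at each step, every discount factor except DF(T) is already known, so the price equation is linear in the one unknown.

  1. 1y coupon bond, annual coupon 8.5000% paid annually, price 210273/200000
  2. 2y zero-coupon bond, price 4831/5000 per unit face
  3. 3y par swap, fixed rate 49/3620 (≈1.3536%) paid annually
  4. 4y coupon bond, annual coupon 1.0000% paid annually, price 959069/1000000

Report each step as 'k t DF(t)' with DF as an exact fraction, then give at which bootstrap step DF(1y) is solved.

1 1 969/1000
2 2 4831/5000
3 3 1201/1250
4 4 9209/10000
DF(1y) is solved at step 1

step 1 [1y] bond c/1=17/200: DF=(210273/200000 − 17/200·(0))/(1+17/200) = 969/1000 ≈ 0.969000
step 2 [2y] zero: DF = P = 4831/5000 ≈ 0.966200
step 3 [3y] swap r/1=49/3620: DF=(1 − 49/3620·(0.969000+0.966200))/(1+49/3620) = 1201/1250 ≈ 0.960800
step 4 [4y] bond c/1=1/100: DF=(959069/1000000 − 1/100·(0.969000+0.966200+0.960800))/(1+1/100) = 9209/10000 ≈ 0.920900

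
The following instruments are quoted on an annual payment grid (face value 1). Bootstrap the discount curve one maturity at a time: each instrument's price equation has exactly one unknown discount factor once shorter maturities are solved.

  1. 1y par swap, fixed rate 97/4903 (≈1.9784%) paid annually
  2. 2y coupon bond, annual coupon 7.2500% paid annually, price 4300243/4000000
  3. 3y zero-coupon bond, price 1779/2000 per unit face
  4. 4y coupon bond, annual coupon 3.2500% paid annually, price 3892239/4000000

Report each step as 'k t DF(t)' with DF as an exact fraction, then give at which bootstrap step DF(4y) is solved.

step 1 [1y] swap r/1=97/4903: DF=(1 − 97/4903·(0))/(1+97/4903) = 4903/5000 ≈ 0.980600
step 2 [2y] bond c/1=29/400: DF=(4300243/4000000 − 29/400·(0.980600))/(1+29/400) = 9361/10000 ≈ 0.936100
step 3 [3y] zero: DF = P = 1779/2000 ≈ 0.889500
step 4 [4y] bond c/1=13/400: DF=(3892239/4000000 − 13/400·(0.980600+0.936100+0.889500))/(1+13/400) = 8541/10000 ≈ 0.854100

1 1 4903/5000
2 2 9361/10000
3 3 1779/2000
4 4 8541/10000
DF(4y) is solved at step 4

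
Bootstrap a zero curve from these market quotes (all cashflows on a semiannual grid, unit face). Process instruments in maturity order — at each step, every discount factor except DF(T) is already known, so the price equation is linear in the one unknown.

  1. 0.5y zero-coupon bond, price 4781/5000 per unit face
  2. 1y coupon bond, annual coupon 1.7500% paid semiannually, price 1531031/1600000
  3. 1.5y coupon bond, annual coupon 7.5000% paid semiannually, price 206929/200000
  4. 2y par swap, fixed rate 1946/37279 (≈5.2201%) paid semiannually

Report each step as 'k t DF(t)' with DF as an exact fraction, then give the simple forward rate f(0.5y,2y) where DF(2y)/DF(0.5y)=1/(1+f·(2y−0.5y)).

step 1 [0.5y] zero: DF = P = 4781/5000 ≈ 0.956200
step 2 [1y] bond c/2=7/800: DF=(1531031/1600000 − 7/800·(0.956200))/(1+7/800) = 9403/10000 ≈ 0.940300
step 3 [1.5y] bond c/2=3/80: DF=(206929/200000 − 3/80·(0.956200+0.940300))/(1+3/80) = 9287/10000 ≈ 0.928700
step 4 [2y] swap r/2=973/37279: DF=(1 − 973/37279·(0.956200+0.940300+0.928700))/(1+973/37279) = 9027/10000 ≈ 0.902700

1 1/2 4781/5000
2 1 9403/10000
3 3/2 9287/10000
4 2 9027/10000
f(0.5y,2y) = ((4781/5000)/(9027/10000) − 1)/(3/2) = 1070/27081 ≈ 3.9511%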